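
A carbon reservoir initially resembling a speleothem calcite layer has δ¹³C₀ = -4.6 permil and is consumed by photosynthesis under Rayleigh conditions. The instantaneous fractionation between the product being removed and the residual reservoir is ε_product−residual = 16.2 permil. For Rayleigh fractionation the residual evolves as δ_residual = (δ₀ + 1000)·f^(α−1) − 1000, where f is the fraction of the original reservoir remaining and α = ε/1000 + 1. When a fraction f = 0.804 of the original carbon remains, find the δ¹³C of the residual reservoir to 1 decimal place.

-8.1 permil

Rayleigh residual: δ_res = (δ₀ + 1000)·f^(α−1) − 1000
α = ε/1000 + 1 = 1.01620, so α − 1 = 0.01620
f^(α−1) = 0.804^(0.01620) = 0.996472
δ_res = (-4.6 + 1000) × 0.996472 − 1000 = 991.888 − 1000 = -8.11 permil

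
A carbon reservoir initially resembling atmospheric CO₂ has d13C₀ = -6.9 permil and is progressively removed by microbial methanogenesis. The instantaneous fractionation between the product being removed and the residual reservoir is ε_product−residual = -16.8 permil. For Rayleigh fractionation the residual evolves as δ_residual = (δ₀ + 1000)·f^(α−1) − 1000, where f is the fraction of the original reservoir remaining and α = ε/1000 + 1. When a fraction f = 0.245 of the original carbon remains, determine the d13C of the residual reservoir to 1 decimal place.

Rayleigh residual: δ_res = (δ₀ + 1000)·f^(α−1) − 1000
α = ε/1000 + 1 = 0.98320, so α − 1 = -0.01680
f^(α−1) = 0.245^(-0.01680) = 1.023911
δ_res = (-6.9 + 1000) × 1.023911 − 1000 = 1016.846 − 1000 = 16.85 permil

16.8 permil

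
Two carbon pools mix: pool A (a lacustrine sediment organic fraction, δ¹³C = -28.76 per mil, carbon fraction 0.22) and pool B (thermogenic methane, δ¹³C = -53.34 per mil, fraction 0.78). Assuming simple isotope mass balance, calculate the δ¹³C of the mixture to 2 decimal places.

-47.93 per mil

δ_mix = f_A·δ_A + f_B·δ_B
δ_mix = 0.22 × (-28.76) + 0.78 × (-53.34)
δ_mix = -6.327 + -41.605 = -47.932 per mil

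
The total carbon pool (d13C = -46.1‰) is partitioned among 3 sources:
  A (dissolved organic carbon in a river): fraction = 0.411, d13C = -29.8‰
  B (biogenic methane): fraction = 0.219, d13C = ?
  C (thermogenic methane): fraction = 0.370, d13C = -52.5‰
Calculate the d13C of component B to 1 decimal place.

-65.9‰

Isotope mass balance: δ_bulk = Σ fᵢ·δᵢ.
-46.1 = 0.411×(-29.8) + 0.219×δ_B + 0.370×(-52.5)
0.219·δ_B = -46.1 − (-31.673) = -14.427
δ_B = -14.427 / 0.219 = -65.88‰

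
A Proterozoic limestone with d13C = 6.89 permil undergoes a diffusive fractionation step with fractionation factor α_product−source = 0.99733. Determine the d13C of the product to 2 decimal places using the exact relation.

4.20 permil

δ_product = (δ_source + 1000)·α − 1000
δ_product = (6.89 + 1000) × 0.99733 − 1000
δ_product = 1004.202 − 1000 = 4.202 permil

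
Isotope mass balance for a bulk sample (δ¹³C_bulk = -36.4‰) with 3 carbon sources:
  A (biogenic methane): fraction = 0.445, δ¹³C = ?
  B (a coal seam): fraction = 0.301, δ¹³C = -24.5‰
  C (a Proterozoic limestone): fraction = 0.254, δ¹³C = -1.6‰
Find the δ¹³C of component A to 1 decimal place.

-64.3‰

Isotope mass balance: δ_bulk = Σ fᵢ·δᵢ.
-36.4 = 0.445×δ_A + 0.301×(-24.5) + 0.254×(-1.6)
0.445·δ_A = -36.4 − (-7.781) = -28.619
δ_A = -28.619 / 0.445 = -64.31‰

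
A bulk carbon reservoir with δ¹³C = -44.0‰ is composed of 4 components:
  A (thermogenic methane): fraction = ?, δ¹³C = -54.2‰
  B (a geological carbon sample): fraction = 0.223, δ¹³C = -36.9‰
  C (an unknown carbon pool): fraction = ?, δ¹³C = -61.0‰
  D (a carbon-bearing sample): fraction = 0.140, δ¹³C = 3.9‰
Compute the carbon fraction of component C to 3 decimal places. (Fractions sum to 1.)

Let f_C and f_A be the unknown fractions; fractions sum to 1 so f_C + f_A = 0.637.
Mass balance: Σ fᵢ·δᵢ = δ_bulk ⇒ f_C·(-61.0) + f_A·(-54.2) = -44.0 − (-7.683) = -36.317
Substitute f_A = 0.637 − f_C:
f_C·(-61.0 − -54.2) = -36.317 − 0.637×(-54.2) = -1.792
f_C = -1.792 / -6.8 = 0.2635

0.264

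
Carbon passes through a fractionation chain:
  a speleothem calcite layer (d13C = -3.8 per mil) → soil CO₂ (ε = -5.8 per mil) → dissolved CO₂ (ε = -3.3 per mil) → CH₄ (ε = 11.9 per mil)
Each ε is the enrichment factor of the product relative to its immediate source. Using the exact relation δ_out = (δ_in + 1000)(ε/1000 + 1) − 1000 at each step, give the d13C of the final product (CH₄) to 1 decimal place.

-1.1 per mil

step 1: δ = (-3.80 + 1000)·(-5.8/1000 + 1) − 1000 = -9.58 per mil
step 2: δ = (-9.58 + 1000)·(-3.3/1000 + 1) − 1000 = -12.85 per mil
step 3: δ = (-12.85 + 1000)·(11.9/1000 + 1) − 1000 = -1.10 per mil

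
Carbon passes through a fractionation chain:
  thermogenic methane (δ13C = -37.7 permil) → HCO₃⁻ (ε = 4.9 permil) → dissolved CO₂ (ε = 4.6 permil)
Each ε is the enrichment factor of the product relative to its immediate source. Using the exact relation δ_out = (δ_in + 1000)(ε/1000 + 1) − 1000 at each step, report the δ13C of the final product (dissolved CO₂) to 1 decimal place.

step 1: δ = (-37.70 + 1000)·(4.9/1000 + 1) − 1000 = -32.98 permil
step 2: δ = (-32.98 + 1000)·(4.6/1000 + 1) − 1000 = -28.54 permil

-28.5 permil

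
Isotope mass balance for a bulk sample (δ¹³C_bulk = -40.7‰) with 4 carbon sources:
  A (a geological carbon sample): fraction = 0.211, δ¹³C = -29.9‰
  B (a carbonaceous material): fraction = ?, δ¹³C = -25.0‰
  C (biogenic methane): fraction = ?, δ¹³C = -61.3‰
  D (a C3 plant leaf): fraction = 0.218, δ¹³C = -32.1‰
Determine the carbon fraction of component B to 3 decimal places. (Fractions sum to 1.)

0.210

Let f_B and f_C be the unknown fractions; fractions sum to 1 so f_B + f_C = 0.571.
Mass balance: Σ fᵢ·δᵢ = δ_bulk ⇒ f_B·(-25.0) + f_C·(-61.3) = -40.7 − (-13.307) = -27.393
Substitute f_C = 0.571 − f_B:
f_B·(-25.0 − -61.3) = -27.393 − 0.571×(-61.3) = 7.609
f_B = 7.609 / 36.3 = 0.2096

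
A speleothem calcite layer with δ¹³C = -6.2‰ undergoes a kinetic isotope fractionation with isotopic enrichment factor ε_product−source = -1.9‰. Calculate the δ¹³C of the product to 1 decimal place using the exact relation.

-8.1‰

Exactly, δ_product = (δ_source + 1000)·(ε/1000 + 1) − 1000.
δ_product = (-6.2 + 1000) × (-1.9/1000 + 1) − 1000
δ_product = -8.09‰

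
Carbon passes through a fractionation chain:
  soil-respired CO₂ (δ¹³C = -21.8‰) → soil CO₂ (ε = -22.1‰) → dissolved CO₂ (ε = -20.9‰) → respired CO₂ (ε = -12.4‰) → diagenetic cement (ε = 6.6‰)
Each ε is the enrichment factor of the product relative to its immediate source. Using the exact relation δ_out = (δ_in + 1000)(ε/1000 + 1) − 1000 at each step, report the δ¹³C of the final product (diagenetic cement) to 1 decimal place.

-68.9‰

step 1: δ = (-21.80 + 1000)·(-22.1/1000 + 1) − 1000 = -43.42‰
step 2: δ = (-43.42 + 1000)·(-20.9/1000 + 1) − 1000 = -63.41‰
step 3: δ = (-63.41 + 1000)·(-12.4/1000 + 1) − 1000 = -75.02‰
step 4: δ = (-75.02 + 1000)·(6.6/1000 + 1) − 1000 = -68.92‰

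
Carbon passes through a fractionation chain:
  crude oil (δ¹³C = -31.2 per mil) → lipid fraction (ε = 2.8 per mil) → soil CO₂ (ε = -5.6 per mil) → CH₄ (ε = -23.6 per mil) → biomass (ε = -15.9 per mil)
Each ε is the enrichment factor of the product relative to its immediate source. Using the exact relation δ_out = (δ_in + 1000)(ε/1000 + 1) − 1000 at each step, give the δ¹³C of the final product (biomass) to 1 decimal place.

-71.7 per mil

step 1: δ = (-31.20 + 1000)·(2.8/1000 + 1) − 1000 = -28.49 per mil
step 2: δ = (-28.49 + 1000)·(-5.6/1000 + 1) − 1000 = -33.93 per mil
step 3: δ = (-33.93 + 1000)·(-23.6/1000 + 1) − 1000 = -56.73 per mil
step 4: δ = (-56.73 + 1000)·(-15.9/1000 + 1) − 1000 = -71.73 per mil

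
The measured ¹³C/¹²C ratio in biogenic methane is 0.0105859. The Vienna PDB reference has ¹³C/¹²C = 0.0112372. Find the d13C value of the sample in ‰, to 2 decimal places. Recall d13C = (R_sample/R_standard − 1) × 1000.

d13C = (R_sample / R_standard − 1) × 1000
R_sample / R_standard = 0.0105859 / 0.0112372 = 0.942041
d13C = (0.942041 − 1) × 1000 = -57.959‰

-57.96‰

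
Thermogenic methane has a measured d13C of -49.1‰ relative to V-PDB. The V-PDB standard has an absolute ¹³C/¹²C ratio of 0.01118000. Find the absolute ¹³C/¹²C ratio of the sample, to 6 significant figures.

R_sample = R_standard × (d13C/1000 + 1)
R_sample = 0.01118000 × (-49.1/1000 + 1) = 0.01118000 × 0.950900
R_sample = 0.0106311

0.0106311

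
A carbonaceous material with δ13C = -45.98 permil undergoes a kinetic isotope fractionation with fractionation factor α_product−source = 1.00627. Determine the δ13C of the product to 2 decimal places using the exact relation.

-40.00 permil

δ_product = (δ_source + 1000)·α − 1000
δ_product = (-45.98 + 1000) × 1.00627 − 1000
δ_product = 960.002 − 1000 = -39.998 permil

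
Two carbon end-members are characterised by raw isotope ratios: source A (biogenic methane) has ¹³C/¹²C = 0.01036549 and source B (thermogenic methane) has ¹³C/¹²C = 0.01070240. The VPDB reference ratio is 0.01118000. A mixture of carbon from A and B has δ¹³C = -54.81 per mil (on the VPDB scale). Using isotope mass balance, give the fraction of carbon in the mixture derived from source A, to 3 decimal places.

δ_A = (0.01036549/0.01118000 − 1)×1000 = (0.927146 − 1)×1000 = -72.854 per mil
δ_B = (0.01070240/0.01118000 − 1)×1000 = (0.957281 − 1)×1000 = -42.719 per mil
f_A = (δ_mix − δ_B)/(δ_A − δ_B) = (-54.81 − (-42.719))/(-72.854 − (-42.719))
f_A = -12.091 / -30.135 = 0.4012

0.401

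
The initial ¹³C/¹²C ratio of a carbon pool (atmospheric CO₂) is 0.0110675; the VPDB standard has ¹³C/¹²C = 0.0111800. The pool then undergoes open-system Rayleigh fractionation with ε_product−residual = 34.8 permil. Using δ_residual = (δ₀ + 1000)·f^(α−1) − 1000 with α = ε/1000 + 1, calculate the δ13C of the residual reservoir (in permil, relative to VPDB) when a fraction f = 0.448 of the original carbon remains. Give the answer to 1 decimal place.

δ₀ = (0.0110675/0.0111800 − 1)×1000 = (0.989937 − 1)×1000 = -10.063 permil
α − 1 = ε/1000 = 0.0348
f^(α−1) = 0.448^(0.0348) = 0.972444
δ_res = (-10.063 + 1000) × 0.972444 − 1000 = 962.658 − 1000 = -37.34 permil

-37.3 permil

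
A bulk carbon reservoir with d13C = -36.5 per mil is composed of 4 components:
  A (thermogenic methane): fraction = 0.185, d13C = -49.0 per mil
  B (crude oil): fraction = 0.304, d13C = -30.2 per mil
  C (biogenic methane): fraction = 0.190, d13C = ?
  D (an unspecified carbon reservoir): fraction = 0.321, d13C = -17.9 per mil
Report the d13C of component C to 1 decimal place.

Isotope mass balance: δ_bulk = Σ fᵢ·δᵢ.
-36.5 = 0.185×(-49.0) + 0.304×(-30.2) + 0.190×δ_C + 0.321×(-17.9)
0.190·δ_C = -36.5 − (-23.992) = -12.508
δ_C = -12.508 / 0.190 = -65.83 per mil

-65.8 per mil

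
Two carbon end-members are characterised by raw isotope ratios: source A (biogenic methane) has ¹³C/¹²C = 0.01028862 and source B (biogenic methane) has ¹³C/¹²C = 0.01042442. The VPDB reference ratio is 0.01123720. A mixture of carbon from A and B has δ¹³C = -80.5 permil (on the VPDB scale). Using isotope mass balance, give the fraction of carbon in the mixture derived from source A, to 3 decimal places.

0.676

δ_A = (0.01028862/0.01123720 − 1)×1000 = (0.915586 − 1)×1000 = -84.414 permil
δ_B = (0.01042442/0.01123720 − 1)×1000 = (0.927671 − 1)×1000 = -72.329 permil
f_A = (δ_mix − δ_B)/(δ_A − δ_B) = (-80.5 − (-72.329))/(-84.414 − (-72.329))
f_A = -8.171 / -12.085 = 0.6761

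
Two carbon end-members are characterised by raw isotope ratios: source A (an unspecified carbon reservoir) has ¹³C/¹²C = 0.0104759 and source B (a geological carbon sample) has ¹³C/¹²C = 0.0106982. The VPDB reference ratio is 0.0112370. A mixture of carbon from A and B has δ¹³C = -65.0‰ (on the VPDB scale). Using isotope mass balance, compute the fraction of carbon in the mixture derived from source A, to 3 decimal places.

0.862

δ_A = (0.0104759/0.0112370 − 1)×1000 = (0.932268 − 1)×1000 = -67.732‰
δ_B = (0.0106982/0.0112370 − 1)×1000 = (0.952051 − 1)×1000 = -47.949‰
f_A = (δ_mix − δ_B)/(δ_A − δ_B) = (-65.0 − (-47.949))/(-67.732 − (-47.949))
f_A = -17.051 / -19.783 = 0.8619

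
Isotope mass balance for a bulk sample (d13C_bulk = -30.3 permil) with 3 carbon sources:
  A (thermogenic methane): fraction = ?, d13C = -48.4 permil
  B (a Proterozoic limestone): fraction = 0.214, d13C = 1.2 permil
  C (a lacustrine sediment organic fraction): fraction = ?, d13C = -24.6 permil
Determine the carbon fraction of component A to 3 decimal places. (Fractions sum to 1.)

Let f_A and f_C be the unknown fractions; fractions sum to 1 so f_A + f_C = 0.786.
Mass balance: Σ fᵢ·δᵢ = δ_bulk ⇒ f_A·(-48.4) + f_C·(-24.6) = -30.3 − (0.257) = -30.557
Substitute f_C = 0.786 − f_A:
f_A·(-48.4 − -24.6) = -30.557 − 0.786×(-24.6) = -11.221
f_A = -11.221 / -23.8 = 0.4715

0.471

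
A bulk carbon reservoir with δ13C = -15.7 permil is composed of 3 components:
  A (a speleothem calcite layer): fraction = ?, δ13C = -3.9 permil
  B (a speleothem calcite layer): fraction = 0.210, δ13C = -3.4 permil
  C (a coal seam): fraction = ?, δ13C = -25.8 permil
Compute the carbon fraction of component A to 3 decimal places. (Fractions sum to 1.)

0.246

Let f_A and f_C be the unknown fractions; fractions sum to 1 so f_A + f_C = 0.790.
Mass balance: Σ fᵢ·δᵢ = δ_bulk ⇒ f_A·(-3.9) + f_C·(-25.8) = -15.7 − (-0.714) = -14.986
Substitute f_C = 0.790 − f_A:
f_A·(-3.9 − -25.8) = -14.986 − 0.790×(-25.8) = 5.396
f_A = 5.396 / 21.9 = 0.2464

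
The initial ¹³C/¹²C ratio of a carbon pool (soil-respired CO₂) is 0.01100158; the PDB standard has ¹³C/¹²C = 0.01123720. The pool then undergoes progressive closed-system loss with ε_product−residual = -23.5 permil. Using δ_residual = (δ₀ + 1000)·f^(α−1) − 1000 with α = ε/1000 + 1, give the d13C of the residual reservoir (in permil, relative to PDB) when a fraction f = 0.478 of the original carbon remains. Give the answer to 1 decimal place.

-3.8 permil

δ₀ = (0.01100158/0.01123720 − 1)×1000 = (0.979032 − 1)×1000 = -20.968 permil
α − 1 = ε/1000 = -0.0235
f^(α−1) = 0.478^(-0.0235) = 1.017498
δ_res = (-20.968 + 1000) × 1.017498 − 1000 = 996.163 − 1000 = -3.84 permil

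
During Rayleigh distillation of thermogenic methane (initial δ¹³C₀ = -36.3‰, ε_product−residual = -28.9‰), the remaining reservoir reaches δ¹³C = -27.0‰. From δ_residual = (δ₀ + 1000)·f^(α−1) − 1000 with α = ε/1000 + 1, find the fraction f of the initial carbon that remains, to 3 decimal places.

α − 1 = ε/1000 = -0.0289
(δ_res + 1000)/(δ₀ + 1000) = (-27.0 + 1000)/(-36.3 + 1000) = 973.0/963.7 = 1.009650
f = 1.009650^(1/-0.0289) = exp(ln(1.009650)/-0.0289) = exp(0.00960/-0.0289)
f = exp(-0.3323) = 0.7173

0.717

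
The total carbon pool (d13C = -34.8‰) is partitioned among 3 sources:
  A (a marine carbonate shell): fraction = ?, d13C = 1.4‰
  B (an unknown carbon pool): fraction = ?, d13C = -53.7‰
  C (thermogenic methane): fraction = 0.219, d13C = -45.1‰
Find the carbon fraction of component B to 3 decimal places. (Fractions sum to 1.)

Let f_B and f_A be the unknown fractions; fractions sum to 1 so f_B + f_A = 0.781.
Mass balance: Σ fᵢ·δᵢ = δ_bulk ⇒ f_B·(-53.7) + f_A·(1.4) = -34.8 − (-9.877) = -24.923
Substitute f_A = 0.781 − f_B:
f_B·(-53.7 − 1.4) = -24.923 − 0.781×(1.4) = -26.016
f_B = -26.016 / -55.1 = 0.4722

0.472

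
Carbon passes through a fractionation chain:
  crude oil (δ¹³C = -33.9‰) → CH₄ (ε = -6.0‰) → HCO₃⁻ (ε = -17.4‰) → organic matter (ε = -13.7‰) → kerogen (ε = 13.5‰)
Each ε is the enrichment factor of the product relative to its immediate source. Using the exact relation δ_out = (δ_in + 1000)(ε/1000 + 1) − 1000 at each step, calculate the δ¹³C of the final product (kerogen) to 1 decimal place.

-56.8‰

step 1: δ = (-33.90 + 1000)·(-6.0/1000 + 1) − 1000 = -39.70‰
step 2: δ = (-39.70 + 1000)·(-17.4/1000 + 1) − 1000 = -56.41‰
step 3: δ = (-56.41 + 1000)·(-13.7/1000 + 1) − 1000 = -69.33‰
step 4: δ = (-69.33 + 1000)·(13.5/1000 + 1) − 1000 = -56.77‰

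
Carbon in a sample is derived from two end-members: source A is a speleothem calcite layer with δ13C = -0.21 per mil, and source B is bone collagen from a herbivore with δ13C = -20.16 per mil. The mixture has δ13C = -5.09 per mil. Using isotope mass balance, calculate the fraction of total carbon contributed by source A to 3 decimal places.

0.755

δ_mix = f_A·δ_A + (1 − f_A)·δ_B  ⇒  f_A = (δ_mix − δ_B)/(δ_A − δ_B)
f_A = (-5.09 − (-20.16)) / (-0.21 − (-20.16))
f_A = 15.07 / 19.95 = 0.7554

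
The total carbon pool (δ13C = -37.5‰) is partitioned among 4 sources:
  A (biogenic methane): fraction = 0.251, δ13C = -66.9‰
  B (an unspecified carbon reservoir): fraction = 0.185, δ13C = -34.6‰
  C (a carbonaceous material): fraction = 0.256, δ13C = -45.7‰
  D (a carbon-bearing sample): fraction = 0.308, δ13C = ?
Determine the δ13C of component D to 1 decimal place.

Isotope mass balance: δ_bulk = Σ fᵢ·δᵢ.
-37.5 = 0.251×(-66.9) + 0.185×(-34.6) + 0.256×(-45.7) + 0.308×δ_D
0.308·δ_D = -37.5 − (-34.892) = -2.608
δ_D = -2.608 / 0.308 = -8.47‰

-8.5‰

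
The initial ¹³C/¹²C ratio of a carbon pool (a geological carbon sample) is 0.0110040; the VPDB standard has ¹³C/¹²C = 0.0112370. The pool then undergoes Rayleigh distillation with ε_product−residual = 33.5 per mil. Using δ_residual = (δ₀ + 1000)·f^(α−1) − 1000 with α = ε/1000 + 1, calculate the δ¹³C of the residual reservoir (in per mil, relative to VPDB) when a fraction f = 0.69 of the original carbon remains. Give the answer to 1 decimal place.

δ₀ = (0.0110040/0.0112370 − 1)×1000 = (0.979265 − 1)×1000 = -20.735 per mil
α − 1 = ε/1000 = 0.0335
f^(α−1) = 0.69^(0.0335) = 0.987646
δ_res = (-20.735 + 1000) × 0.987646 − 1000 = 967.167 − 1000 = -32.83 per mil

-32.8 per mil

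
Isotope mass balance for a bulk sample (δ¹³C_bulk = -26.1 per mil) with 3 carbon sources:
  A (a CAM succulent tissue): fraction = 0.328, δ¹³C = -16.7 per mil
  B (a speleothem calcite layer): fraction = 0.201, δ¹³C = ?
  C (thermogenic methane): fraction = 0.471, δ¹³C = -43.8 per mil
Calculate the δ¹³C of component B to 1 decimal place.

0.0 per mil

Isotope mass balance: δ_bulk = Σ fᵢ·δᵢ.
-26.1 = 0.328×(-16.7) + 0.201×δ_B + 0.471×(-43.8)
0.201·δ_B = -26.1 − (-26.107) = 0.007
δ_B = 0.007 / 0.201 = 0.04 per mil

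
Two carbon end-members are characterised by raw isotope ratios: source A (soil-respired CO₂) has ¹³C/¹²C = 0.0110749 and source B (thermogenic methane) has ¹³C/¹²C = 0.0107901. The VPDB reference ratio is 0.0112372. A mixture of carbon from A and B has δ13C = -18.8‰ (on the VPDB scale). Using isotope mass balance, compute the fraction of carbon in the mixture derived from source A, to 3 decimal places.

0.828

δ_A = (0.0110749/0.0112372 − 1)×1000 = (0.985557 − 1)×1000 = -14.443‰
δ_B = (0.0107901/0.0112372 − 1)×1000 = (0.960213 − 1)×1000 = -39.787‰
f_A = (δ_mix − δ_B)/(δ_A − δ_B) = (-18.8 − (-39.787))/(-14.443 − (-39.787))
f_A = 20.987 / 25.344 = 0.8281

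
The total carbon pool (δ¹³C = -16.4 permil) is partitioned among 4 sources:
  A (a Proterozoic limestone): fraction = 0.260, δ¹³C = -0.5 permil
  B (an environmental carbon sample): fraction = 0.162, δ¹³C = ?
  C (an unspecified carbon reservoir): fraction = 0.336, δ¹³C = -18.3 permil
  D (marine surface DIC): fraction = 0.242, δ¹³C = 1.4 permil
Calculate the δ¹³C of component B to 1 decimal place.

Isotope mass balance: δ_bulk = Σ fᵢ·δᵢ.
-16.4 = 0.260×(-0.5) + 0.162×δ_B + 0.336×(-18.3) + 0.242×(1.4)
0.162·δ_B = -16.4 − (-5.940) = -10.460
δ_B = -10.460 / 0.162 = -64.57 permil

-64.6 permil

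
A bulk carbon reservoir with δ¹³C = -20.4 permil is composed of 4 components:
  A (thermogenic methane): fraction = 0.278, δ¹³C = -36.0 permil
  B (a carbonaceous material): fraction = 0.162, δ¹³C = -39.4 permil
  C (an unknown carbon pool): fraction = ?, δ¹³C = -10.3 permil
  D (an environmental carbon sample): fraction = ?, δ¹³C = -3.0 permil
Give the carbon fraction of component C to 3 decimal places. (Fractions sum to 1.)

0.319

Let f_C and f_D be the unknown fractions; fractions sum to 1 so f_C + f_D = 0.560.
Mass balance: Σ fᵢ·δᵢ = δ_bulk ⇒ f_C·(-10.3) + f_D·(-3.0) = -20.4 − (-16.391) = -4.009
Substitute f_D = 0.560 − f_C:
f_C·(-10.3 − -3.0) = -4.009 − 0.560×(-3.0) = -2.329
f_C = -2.329 / -7.3 = 0.3191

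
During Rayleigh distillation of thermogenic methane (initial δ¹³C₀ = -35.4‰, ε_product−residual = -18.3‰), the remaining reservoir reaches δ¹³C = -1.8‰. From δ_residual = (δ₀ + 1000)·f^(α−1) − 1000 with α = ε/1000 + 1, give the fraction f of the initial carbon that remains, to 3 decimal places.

0.154

α − 1 = ε/1000 = -0.0183
(δ_res + 1000)/(δ₀ + 1000) = (-1.8 + 1000)/(-35.4 + 1000) = 998.2/964.6 = 1.034833
f = 1.034833^(1/-0.0183) = exp(ln(1.034833)/-0.0183) = exp(0.03424/-0.0183)
f = exp(-1.8710) = 0.1540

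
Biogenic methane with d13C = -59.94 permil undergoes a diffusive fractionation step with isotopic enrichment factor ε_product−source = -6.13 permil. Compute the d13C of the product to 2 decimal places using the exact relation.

To first order, δ_product ≈ δ_source + ε = -66.07 permil.
Exactly, δ_product = (δ_source + 1000)·(ε/1000 + 1) − 1000.
δ_product = (-59.94 + 1000) × (-6.13/1000 + 1) − 1000
δ_product = -65.703 permil

-65.70 permil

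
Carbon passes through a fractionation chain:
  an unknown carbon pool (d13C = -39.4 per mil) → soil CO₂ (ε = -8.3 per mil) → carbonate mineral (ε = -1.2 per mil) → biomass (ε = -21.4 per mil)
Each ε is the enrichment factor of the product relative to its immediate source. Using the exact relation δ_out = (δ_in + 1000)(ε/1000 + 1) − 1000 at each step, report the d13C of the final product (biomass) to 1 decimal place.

step 1: δ = (-39.40 + 1000)·(-8.3/1000 + 1) − 1000 = -47.37 per mil
step 2: δ = (-47.37 + 1000)·(-1.2/1000 + 1) − 1000 = -48.52 per mil
step 3: δ = (-48.52 + 1000)·(-21.4/1000 + 1) − 1000 = -68.88 per mil

-68.9 per mil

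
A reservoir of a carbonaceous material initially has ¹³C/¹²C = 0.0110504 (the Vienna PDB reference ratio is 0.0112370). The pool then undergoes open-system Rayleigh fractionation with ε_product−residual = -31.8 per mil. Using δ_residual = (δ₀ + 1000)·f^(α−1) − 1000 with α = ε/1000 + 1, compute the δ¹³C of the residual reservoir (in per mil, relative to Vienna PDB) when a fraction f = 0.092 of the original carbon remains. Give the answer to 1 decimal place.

δ₀ = (0.0110504/0.0112370 − 1)×1000 = (0.983394 − 1)×1000 = -16.606 per mil
α − 1 = ε/1000 = -0.0318
f^(α−1) = 0.092^(-0.0318) = 1.078826
δ_res = (-16.606 + 1000) × 1.078826 − 1000 = 1060.912 − 1000 = 60.91 per mil

60.9 per mil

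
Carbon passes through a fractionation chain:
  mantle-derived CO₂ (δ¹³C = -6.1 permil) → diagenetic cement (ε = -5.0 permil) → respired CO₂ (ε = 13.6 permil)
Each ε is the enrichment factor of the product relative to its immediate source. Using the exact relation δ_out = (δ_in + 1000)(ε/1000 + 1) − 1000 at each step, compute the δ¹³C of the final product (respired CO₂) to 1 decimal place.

step 1: δ = (-6.10 + 1000)·(-5.0/1000 + 1) − 1000 = -11.07 permil
step 2: δ = (-11.07 + 1000)·(13.6/1000 + 1) − 1000 = 2.38 permil

2.4 permil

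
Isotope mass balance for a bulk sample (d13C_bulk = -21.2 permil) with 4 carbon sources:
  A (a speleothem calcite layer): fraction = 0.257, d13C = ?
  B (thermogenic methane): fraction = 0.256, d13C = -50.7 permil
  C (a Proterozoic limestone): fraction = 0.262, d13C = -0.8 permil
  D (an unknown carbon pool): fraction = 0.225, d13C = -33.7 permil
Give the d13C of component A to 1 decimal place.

-1.7 permil

Isotope mass balance: δ_bulk = Σ fᵢ·δᵢ.
-21.2 = 0.257×δ_A + 0.256×(-50.7) + 0.262×(-0.8) + 0.225×(-33.7)
0.257·δ_A = -21.2 − (-20.771) = -0.429
δ_A = -0.429 / 0.257 = -1.67 permil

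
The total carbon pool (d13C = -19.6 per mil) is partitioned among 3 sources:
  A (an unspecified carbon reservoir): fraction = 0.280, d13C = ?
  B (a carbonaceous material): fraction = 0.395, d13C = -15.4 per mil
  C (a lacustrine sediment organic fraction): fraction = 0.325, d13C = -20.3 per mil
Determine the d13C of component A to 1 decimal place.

-24.7 per mil

Isotope mass balance: δ_bulk = Σ fᵢ·δᵢ.
-19.6 = 0.280×δ_A + 0.395×(-15.4) + 0.325×(-20.3)
0.280·δ_A = -19.6 − (-12.681) = -6.920
δ_A = -6.920 / 0.280 = -24.71 per mil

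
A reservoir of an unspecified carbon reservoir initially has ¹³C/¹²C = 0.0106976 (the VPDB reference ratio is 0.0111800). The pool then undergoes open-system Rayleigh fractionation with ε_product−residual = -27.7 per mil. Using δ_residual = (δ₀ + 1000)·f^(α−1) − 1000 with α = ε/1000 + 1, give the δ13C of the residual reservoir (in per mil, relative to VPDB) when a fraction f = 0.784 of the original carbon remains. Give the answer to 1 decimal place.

δ₀ = (0.0106976/0.0111800 − 1)×1000 = (0.956852 − 1)×1000 = -43.148 per mil
α − 1 = ε/1000 = -0.0277
f^(α−1) = 0.784^(-0.0277) = 1.006763
δ_res = (-43.148 + 1000) × 1.006763 − 1000 = 963.323 − 1000 = -36.68 per mil

-36.7 per mil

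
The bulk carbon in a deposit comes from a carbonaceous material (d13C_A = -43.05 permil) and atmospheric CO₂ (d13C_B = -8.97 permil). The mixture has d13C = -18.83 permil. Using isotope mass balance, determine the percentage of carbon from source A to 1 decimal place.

28.9%

δ_mix = f_A·δ_A + (1 − f_A)·δ_B  ⇒  f_A = (δ_mix − δ_B)/(δ_A − δ_B)
f_A = (-18.83 − (-8.97)) / (-43.05 − (-8.97))
f_A = -9.86 / -34.08 = 0.2893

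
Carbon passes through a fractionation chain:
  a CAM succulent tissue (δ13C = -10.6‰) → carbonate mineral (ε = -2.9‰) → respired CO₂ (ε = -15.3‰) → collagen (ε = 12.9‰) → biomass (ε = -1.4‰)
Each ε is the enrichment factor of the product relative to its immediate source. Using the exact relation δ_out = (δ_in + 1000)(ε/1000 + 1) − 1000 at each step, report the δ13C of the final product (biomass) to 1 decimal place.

-17.4‰

step 1: δ = (-10.60 + 1000)·(-2.9/1000 + 1) − 1000 = -13.47‰
step 2: δ = (-13.47 + 1000)·(-15.3/1000 + 1) − 1000 = -28.56‰
step 3: δ = (-28.56 + 1000)·(12.9/1000 + 1) − 1000 = -16.03‰
step 4: δ = (-16.03 + 1000)·(-1.4/1000 + 1) − 1000 = -17.41‰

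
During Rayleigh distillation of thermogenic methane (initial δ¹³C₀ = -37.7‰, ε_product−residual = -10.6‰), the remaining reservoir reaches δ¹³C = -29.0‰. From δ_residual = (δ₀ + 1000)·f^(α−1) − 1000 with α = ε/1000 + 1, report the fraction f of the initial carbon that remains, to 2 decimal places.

0.43

α − 1 = ε/1000 = -0.0106
(δ_res + 1000)/(δ₀ + 1000) = (-29.0 + 1000)/(-37.7 + 1000) = 971.0/962.3 = 1.009041
f = 1.009041^(1/-0.0106) = exp(ln(1.009041)/-0.0106) = exp(0.00900/-0.0106)
f = exp(-0.8491) = 0.4278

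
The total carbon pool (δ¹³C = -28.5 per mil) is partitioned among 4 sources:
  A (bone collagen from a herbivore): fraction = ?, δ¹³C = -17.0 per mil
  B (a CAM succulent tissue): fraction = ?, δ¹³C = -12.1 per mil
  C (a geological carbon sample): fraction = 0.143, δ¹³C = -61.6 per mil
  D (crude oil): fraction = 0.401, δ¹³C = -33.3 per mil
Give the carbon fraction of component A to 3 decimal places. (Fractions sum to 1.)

0.167

Let f_A and f_B be the unknown fractions; fractions sum to 1 so f_A + f_B = 0.456.
Mass balance: Σ fᵢ·δᵢ = δ_bulk ⇒ f_A·(-17.0) + f_B·(-12.1) = -28.5 − (-22.162) = -6.338
Substitute f_B = 0.456 − f_A:
f_A·(-17.0 − -12.1) = -6.338 − 0.456×(-12.1) = -0.820
f_A = -0.820 / -4.9 = 0.1674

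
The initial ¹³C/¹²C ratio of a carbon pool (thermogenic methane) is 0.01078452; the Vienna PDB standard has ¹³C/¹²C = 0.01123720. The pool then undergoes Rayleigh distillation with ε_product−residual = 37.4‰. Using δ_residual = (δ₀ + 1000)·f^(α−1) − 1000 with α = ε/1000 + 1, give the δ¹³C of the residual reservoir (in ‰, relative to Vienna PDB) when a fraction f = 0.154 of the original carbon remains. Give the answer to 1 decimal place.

δ₀ = (0.01078452/0.01123720 − 1)×1000 = (0.959716 − 1)×1000 = -40.284‰
α − 1 = ε/1000 = 0.0374
f^(α−1) = 0.154^(0.0374) = 0.932424
δ_res = (-40.284 + 1000) × 0.932424 − 1000 = 894.862 − 1000 = -105.14‰

-105.1‰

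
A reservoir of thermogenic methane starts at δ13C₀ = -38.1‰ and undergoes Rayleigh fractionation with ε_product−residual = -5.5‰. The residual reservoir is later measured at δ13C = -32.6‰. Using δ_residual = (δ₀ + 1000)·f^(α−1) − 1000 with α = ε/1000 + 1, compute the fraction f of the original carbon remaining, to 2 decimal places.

0.35

α − 1 = ε/1000 = -0.0055
(δ_res + 1000)/(δ₀ + 1000) = (-32.6 + 1000)/(-38.1 + 1000) = 967.4/961.9 = 1.005718
f = 1.005718^(1/-0.0055) = exp(ln(1.005718)/-0.0055) = exp(0.00570/-0.0055)
f = exp(-1.0366) = 0.3546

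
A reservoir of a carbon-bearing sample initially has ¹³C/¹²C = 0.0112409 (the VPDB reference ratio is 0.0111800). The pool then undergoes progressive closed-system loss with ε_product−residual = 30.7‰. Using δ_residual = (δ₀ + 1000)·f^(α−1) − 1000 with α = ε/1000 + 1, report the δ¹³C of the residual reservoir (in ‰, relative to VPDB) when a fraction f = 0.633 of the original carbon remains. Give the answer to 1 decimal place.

δ₀ = (0.0112409/0.0111800 − 1)×1000 = (1.005447 − 1)×1000 = 5.447‰
α − 1 = ε/1000 = 0.0307
f^(α−1) = 0.633^(0.0307) = 0.986059
δ_res = (5.447 + 1000) × 0.986059 − 1000 = 991.431 − 1000 = -8.57‰

-8.6‰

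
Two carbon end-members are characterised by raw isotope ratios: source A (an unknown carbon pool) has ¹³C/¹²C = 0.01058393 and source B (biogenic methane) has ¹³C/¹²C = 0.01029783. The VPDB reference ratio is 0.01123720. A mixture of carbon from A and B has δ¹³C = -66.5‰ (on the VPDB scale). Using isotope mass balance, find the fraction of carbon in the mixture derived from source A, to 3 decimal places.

0.671

δ_A = (0.01058393/0.01123720 − 1)×1000 = (0.941865 − 1)×1000 = -58.135‰
δ_B = (0.01029783/0.01123720 − 1)×1000 = (0.916405 − 1)×1000 = -83.595‰
f_A = (δ_mix − δ_B)/(δ_A − δ_B) = (-66.5 − (-83.595))/(-58.135 − (-83.595))
f_A = 17.095 / 25.460 = 0.6714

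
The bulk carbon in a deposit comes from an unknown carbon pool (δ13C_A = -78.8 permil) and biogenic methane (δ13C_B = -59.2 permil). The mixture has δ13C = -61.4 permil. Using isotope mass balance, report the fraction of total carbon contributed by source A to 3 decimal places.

δ_mix = f_A·δ_A + (1 − f_A)·δ_B  ⇒  f_A = (δ_mix − δ_B)/(δ_A − δ_B)
f_A = (-61.4 − (-59.2)) / (-78.8 − (-59.2))
f_A = -2.2 / -19.6 = 0.1122

0.112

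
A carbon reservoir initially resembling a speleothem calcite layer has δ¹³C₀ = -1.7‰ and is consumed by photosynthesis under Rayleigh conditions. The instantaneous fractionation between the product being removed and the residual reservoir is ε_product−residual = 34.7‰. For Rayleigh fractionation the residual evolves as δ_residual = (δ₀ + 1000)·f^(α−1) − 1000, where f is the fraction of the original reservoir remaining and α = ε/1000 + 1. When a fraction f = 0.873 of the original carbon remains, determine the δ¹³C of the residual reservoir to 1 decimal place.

-6.4‰

Rayleigh residual: δ_res = (δ₀ + 1000)·f^(α−1) − 1000
α = ε/1000 + 1 = 1.03470, so α − 1 = 0.03470
f^(α−1) = 0.873^(0.03470) = 0.995298
δ_res = (-1.7 + 1000) × 0.995298 − 1000 = 993.606 − 1000 = -6.39‰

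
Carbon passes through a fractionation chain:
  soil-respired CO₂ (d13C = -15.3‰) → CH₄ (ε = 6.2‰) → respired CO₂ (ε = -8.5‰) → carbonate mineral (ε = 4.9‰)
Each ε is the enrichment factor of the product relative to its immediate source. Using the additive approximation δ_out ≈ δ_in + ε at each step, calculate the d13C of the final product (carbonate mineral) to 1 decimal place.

step 1: δ ≈ -15.3 + (6.2) = -9.1‰
step 2: δ ≈ -9.1 + (-8.5) = -17.6‰
step 3: δ ≈ -17.6 + (4.9) = -12.7‰

-12.7‰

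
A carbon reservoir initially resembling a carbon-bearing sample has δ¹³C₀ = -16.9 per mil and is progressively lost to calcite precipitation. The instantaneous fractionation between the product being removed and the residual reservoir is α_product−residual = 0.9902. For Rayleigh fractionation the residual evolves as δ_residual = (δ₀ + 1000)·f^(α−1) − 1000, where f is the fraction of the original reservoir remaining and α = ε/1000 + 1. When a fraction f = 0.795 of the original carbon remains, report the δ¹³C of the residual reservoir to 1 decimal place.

Rayleigh residual: δ_res = (δ₀ + 1000)·f^(α−1) − 1000
α − 1 = -0.00980
f^(α−1) = 0.795^(-0.00980) = 1.002251
δ_res = (-16.9 + 1000) × 1.002251 − 1000 = 985.313 − 1000 = -14.69 per mil

-14.7 per mil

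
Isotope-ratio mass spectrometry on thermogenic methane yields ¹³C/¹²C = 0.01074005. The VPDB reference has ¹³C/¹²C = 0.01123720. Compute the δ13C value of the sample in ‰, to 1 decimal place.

δ13C = (R_sample / R_standard − 1) × 1000
R_sample / R_standard = 0.01074005 / 0.01123720 = 0.955759
δ13C = (0.955759 − 1) × 1000 = -44.24‰

-44.2‰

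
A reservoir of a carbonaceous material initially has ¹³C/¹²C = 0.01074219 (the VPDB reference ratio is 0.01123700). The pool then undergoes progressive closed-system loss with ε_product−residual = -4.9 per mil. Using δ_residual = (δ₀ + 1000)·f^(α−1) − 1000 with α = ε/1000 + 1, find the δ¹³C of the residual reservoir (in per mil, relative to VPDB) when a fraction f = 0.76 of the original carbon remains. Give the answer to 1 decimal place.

δ₀ = (0.01074219/0.01123700 − 1)×1000 = (0.955966 − 1)×1000 = -44.034 per mil
α − 1 = ε/1000 = -0.0049
f^(α−1) = 0.76^(-0.0049) = 1.001346
δ_res = (-44.034 + 1000) × 1.001346 − 1000 = 957.252 − 1000 = -42.75 per mil

-42.7 per mil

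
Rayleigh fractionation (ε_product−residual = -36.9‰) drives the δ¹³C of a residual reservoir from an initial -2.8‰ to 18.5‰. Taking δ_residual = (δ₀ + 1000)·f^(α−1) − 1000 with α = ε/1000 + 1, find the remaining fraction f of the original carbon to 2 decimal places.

α − 1 = ε/1000 = -0.0369
(δ_res + 1000)/(δ₀ + 1000) = (18.5 + 1000)/(-2.8 + 1000) = 1018.5/997.2 = 1.021360
f = 1.021360^(1/-0.0369) = exp(ln(1.021360)/-0.0369) = exp(0.02113/-0.0369)
f = exp(-0.5728) = 0.5640

0.56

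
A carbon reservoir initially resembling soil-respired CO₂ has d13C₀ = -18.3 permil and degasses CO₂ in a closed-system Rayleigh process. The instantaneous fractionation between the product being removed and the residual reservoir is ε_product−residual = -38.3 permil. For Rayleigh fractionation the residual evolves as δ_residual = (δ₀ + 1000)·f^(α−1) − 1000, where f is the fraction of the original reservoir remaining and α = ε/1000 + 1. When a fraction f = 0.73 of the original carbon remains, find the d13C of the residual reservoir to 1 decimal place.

Rayleigh residual: δ_res = (δ₀ + 1000)·f^(α−1) − 1000
α = ε/1000 + 1 = 0.96170, so α − 1 = -0.03830
f^(α−1) = 0.73^(-0.03830) = 1.012126
δ_res = (-18.3 + 1000) × 1.012126 − 1000 = 993.604 − 1000 = -6.40 permil

-6.4 permil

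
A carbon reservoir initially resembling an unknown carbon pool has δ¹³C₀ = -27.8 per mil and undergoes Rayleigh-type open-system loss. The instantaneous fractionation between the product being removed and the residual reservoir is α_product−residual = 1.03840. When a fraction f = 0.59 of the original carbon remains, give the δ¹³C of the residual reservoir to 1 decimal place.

Rayleigh residual: δ_res = (δ₀ + 1000)·f^(α−1) − 1000
α − 1 = 0.03840
f^(α−1) = 0.59^(0.03840) = 0.979943
δ_res = (-27.8 + 1000) × 0.979943 − 1000 = 952.700 − 1000 = -47.30 per mil

-47.3 per mil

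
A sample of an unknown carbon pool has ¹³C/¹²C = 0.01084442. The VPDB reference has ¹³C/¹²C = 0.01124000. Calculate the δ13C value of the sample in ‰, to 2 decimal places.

δ13C = (R_sample / R_standard − 1) × 1000
R_sample / R_standard = 0.01084442 / 0.01124000 = 0.964806
δ13C = (0.964806 − 1) × 1000 = -35.194‰

-35.19‰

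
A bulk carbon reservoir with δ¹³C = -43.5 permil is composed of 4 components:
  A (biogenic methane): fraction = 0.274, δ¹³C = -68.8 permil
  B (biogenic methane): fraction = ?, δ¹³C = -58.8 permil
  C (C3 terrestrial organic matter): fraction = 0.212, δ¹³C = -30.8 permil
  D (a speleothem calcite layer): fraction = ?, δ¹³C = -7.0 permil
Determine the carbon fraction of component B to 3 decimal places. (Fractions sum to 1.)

Let f_B and f_D be the unknown fractions; fractions sum to 1 so f_B + f_D = 0.514.
Mass balance: Σ fᵢ·δᵢ = δ_bulk ⇒ f_B·(-58.8) + f_D·(-7.0) = -43.5 − (-25.381) = -18.119
Substitute f_D = 0.514 − f_B:
f_B·(-58.8 − -7.0) = -18.119 − 0.514×(-7.0) = -14.521
f_B = -14.521 / -51.8 = 0.2803

0.280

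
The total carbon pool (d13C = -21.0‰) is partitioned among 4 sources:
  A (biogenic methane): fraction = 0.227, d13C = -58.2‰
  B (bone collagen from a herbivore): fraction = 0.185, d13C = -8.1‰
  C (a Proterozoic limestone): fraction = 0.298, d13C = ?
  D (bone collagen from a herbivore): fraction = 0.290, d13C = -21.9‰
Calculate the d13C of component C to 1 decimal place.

Isotope mass balance: δ_bulk = Σ fᵢ·δᵢ.
-21.0 = 0.227×(-58.2) + 0.185×(-8.1) + 0.298×δ_C + 0.290×(-21.9)
0.298·δ_C = -21.0 − (-21.061) = 0.061
δ_C = 0.061 / 0.298 = 0.20‰

0.2‰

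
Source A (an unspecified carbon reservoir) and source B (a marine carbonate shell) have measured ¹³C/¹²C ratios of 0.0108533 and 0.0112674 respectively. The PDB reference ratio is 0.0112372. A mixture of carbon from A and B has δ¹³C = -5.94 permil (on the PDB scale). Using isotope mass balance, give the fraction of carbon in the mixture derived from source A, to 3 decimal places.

0.234

δ_A = (0.0108533/0.0112372 − 1)×1000 = (0.965837 − 1)×1000 = -34.163 permil
δ_B = (0.0112674/0.0112372 − 1)×1000 = (1.002688 − 1)×1000 = 2.688 permil
f_A = (δ_mix − δ_B)/(δ_A − δ_B) = (-5.94 − (2.688))/(-34.163 − (2.688))
f_A = -8.628 / -36.851 = 0.2341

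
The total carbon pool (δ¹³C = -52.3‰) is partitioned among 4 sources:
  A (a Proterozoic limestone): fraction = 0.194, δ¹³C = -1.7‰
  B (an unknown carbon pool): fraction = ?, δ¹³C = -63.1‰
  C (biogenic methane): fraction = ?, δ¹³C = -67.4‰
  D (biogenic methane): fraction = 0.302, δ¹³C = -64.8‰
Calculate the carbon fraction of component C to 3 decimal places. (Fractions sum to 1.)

0.139

Let f_C and f_B be the unknown fractions; fractions sum to 1 so f_C + f_B = 0.504.
Mass balance: Σ fᵢ·δᵢ = δ_bulk ⇒ f_C·(-67.4) + f_B·(-63.1) = -52.3 − (-19.899) = -32.401
Substitute f_B = 0.504 − f_C:
f_C·(-67.4 − -63.1) = -32.401 − 0.504×(-63.1) = -0.598
f_C = -0.598 / -4.3 = 0.1391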